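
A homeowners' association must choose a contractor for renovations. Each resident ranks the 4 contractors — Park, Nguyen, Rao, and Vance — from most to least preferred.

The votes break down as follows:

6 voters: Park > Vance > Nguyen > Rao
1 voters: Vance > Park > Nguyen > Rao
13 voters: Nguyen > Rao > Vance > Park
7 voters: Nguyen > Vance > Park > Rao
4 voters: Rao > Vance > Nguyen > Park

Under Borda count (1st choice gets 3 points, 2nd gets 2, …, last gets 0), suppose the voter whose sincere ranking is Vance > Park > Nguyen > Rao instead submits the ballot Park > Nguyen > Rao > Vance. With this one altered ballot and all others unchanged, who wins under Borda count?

Borda totals with the altered ballot: Park 28, Nguyen 72, Rao 39, Vance 47.
The winner is unchanged: still Nguyen.

Nguyen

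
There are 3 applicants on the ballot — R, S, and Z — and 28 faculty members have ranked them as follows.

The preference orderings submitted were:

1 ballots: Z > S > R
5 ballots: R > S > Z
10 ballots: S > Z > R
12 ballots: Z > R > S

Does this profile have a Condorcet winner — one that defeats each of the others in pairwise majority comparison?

Head-to-head results (28 voters total):
R vs S: R wins 17–11.
R vs Z: Z wins 23–5.
S vs Z: S wins 15–13.
No candidate beats all others: R beats S beats Z beats R, a majority cycle.

No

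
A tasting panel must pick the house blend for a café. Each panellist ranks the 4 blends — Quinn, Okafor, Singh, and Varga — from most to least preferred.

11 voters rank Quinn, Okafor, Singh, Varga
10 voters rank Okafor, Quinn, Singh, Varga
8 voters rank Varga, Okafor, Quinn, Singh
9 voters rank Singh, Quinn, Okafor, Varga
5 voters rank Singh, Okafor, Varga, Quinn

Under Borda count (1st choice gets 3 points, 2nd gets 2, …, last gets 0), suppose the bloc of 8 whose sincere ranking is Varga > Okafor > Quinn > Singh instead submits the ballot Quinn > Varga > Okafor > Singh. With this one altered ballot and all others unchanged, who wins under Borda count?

Quinn

Borda totals with the altered ballot: Quinn 95, Okafor 79, Singh 63, Varga 21.
The switch changes the winner from Okafor to Quinn.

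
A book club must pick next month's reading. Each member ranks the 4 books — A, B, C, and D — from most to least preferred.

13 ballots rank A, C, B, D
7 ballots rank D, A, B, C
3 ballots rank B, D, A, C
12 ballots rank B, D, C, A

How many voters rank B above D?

28

Ballots ranking B above D: 13+3+12 = 28.
Ballots ranking D above B: 7.
So 28 of 35 voters prefer B to D.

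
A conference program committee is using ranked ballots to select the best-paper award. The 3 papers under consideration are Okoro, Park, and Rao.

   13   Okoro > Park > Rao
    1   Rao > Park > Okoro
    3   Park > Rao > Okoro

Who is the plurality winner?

Okoro

First-place vote totals:
  Okoro: 13
  Park: 3
  Rao: 1
Okoro has the most first-place votes.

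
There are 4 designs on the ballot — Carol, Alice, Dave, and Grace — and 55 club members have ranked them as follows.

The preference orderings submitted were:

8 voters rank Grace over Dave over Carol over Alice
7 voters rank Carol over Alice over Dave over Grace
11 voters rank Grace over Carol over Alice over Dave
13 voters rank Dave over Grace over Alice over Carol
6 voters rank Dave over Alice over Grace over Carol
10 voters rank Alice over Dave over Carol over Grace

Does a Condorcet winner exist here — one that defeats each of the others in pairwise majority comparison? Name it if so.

No Condorcet winner

Head-to-head results (55 voters total):
Carol vs Alice: Alice wins 29–26.
Carol vs Dave: Dave wins 37–18.
Carol vs Grace: Grace wins 38–17.
Alice vs Dave: Alice wins 28–27.
Alice vs Grace: Grace wins 32–23.
Dave vs Grace: Dave wins 36–19.
No candidate beats all others: Alice beats Dave beats Grace beats Alice, a majority cycle.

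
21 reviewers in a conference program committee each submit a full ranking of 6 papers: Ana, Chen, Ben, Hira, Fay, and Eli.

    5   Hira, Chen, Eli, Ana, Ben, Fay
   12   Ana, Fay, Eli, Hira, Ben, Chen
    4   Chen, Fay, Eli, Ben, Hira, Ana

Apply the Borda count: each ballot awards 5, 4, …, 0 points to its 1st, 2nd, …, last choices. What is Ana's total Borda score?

Borda scores:
  Ana: 5·2 + 12·5 + 4·0 = 70
  Chen: 5·4 + 12·0 + 4·5 = 40
  Ben: 5·1 + 12·1 + 4·2 = 25
  Hira: 5·5 + 12·2 + 4·1 = 53
  Fay: 5·0 + 12·4 + 4·4 = 64
  Eli: 5·3 + 12·3 + 4·3 = 63

70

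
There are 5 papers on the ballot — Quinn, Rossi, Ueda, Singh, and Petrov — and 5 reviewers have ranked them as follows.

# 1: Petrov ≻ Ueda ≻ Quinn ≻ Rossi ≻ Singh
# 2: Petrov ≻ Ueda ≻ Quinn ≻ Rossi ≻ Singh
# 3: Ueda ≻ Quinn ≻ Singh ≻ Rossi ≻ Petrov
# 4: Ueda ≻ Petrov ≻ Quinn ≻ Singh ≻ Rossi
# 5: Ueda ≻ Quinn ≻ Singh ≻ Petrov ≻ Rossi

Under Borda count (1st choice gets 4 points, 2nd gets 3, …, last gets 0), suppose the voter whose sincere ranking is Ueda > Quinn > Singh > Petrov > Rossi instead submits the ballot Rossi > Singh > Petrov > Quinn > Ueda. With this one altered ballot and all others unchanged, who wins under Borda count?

Ueda

Borda totals with the altered ballot: Quinn 10, Rossi 7, Ueda 14, Singh 6, Petrov 13.
The winner is unchanged: still Ueda.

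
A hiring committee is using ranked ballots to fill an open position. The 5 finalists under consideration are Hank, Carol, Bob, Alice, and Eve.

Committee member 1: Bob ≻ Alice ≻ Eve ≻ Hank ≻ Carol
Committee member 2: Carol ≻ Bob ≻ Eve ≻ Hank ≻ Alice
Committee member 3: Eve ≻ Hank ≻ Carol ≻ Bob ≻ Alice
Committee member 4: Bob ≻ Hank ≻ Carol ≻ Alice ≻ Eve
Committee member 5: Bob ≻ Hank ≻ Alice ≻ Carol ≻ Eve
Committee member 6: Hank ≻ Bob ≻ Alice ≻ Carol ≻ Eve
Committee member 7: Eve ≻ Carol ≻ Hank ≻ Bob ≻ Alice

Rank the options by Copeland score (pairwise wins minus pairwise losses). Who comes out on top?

Bob

Pairwise results:
  Hank vs Carol: Hank wins 5–2.
  Hank vs Bob: Bob wins 4–3.
  Hank vs Alice: Hank wins 6–1.
  Hank vs Eve: Eve wins 4–3.
  Carol vs Bob: Bob wins 4–3.
  Carol vs Alice: Carol wins 4–3.
  Carol vs Eve: Carol wins 4–3.
  Bob vs Alice: Bob wins 7–0.
  Bob vs Eve: Bob wins 5–2.
  Alice vs Eve: Alice wins 4–3.
Copeland scores (wins − losses):
  Hank: 2 − 2 = 0
  Carol: 2 − 2 = 0
  Bob: 4 − 0 = 4
  Alice: 1 − 3 = -2
  Eve: 1 − 3 = -2
Bob has the best Copeland score.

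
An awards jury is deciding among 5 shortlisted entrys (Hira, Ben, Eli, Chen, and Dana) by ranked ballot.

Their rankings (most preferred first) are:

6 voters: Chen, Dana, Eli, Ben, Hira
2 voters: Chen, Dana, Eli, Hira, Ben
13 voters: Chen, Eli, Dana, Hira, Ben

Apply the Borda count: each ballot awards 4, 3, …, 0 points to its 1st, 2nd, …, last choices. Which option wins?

Chen

Borda scores:
  Hira: 6·0 + 2·1 + 13·1 = 15
  Ben: 6·1 + 2·0 + 13·0 = 6
  Eli: 6·2 + 2·2 + 13·3 = 55
  Chen: 6·4 + 2·4 + 13·4 = 84
  Dana: 6·3 + 2·3 + 13·2 = 50
Chen has the highest total.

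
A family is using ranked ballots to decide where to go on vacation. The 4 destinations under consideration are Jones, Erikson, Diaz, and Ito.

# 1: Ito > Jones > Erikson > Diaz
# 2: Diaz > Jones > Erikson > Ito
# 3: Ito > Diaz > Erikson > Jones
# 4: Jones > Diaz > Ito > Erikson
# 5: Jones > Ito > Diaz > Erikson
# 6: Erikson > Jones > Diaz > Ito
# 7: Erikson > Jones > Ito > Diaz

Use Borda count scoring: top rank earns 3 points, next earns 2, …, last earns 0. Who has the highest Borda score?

Borda scores:
  Jones: 2 + 2 + 0 + 3 + 3 + 2 + 2 = 14
  Erikson: 1 + 1 + 1 + 0 + 0 + 3 + 3 = 9
  Diaz: 0 + 3 + 2 + 2 + 1 + 1 + 0 = 9
  Ito: 3 + 0 + 3 + 1 + 2 + 0 + 1 = 10
Jones has the highest total.

Jones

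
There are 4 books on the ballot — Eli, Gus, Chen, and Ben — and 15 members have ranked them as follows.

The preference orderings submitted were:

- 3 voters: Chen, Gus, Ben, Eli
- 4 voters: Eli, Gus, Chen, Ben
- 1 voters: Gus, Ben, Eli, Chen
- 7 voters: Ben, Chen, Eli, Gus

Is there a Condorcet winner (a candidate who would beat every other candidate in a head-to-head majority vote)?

No

Head-to-head results (15 voters total):
Eli vs Gus: Eli wins 11–4.
Eli vs Chen: Chen wins 10–5.
Eli vs Ben: Ben wins 11–4.
Gus vs Chen: Chen wins 10–5.
Gus vs Ben: Gus wins 8–7.
Chen vs Ben: Ben wins 8–7.
No candidate beats all others: Eli beats Gus beats Ben beats Eli, a majority cycle.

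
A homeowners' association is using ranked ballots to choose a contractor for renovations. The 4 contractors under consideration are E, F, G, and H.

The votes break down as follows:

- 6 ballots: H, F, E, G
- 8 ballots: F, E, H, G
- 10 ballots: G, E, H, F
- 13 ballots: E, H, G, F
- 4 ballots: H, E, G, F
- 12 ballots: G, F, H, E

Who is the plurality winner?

First-place vote totals:
  E: 13
  F: 8
  G: 22
  H: 10
G has the most first-place votes.

G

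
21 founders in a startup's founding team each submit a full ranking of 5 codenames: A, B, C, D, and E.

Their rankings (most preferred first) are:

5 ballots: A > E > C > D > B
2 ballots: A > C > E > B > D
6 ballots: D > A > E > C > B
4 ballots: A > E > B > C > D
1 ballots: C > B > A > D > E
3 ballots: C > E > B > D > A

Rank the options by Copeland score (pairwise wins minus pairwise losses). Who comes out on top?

Pairwise results:
  A vs B: A wins 17–4.
  A vs C: A wins 17–4.
  A vs D: A wins 12–9.
  A vs E: A wins 18–3.
  B vs C: C wins 17–4.
  B vs D: D wins 11–10.
  B vs E: E wins 20–1.
  C vs D: C wins 15–6.
  C vs E: E wins 15–6.
  D vs E: E wins 14–7.
Copeland scores (wins − losses):
  A: 4 − 0 = 4
  B: 0 − 4 = -4
  C: 2 − 2 = 0
  D: 1 − 3 = -2
  E: 3 − 1 = 2
A has the best Copeland score.

A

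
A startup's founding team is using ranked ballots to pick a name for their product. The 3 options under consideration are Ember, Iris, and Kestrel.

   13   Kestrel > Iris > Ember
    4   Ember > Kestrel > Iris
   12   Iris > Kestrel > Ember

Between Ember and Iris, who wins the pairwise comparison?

Iris

Ballots ranking Ember above Iris: 4.
Ballots ranking Iris above Ember: 13+12 = 25.
Iris wins the head-to-head, 25–4.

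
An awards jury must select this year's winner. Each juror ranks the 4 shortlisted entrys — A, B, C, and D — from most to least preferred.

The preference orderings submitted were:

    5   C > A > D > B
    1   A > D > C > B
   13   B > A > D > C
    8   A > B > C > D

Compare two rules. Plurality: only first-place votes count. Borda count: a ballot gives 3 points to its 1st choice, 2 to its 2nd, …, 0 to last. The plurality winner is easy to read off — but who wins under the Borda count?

Plurality first-place counts: A 9, B 13, C 5, D 0 → B.
Borda totals: A 63, B 55, C 24, D 20 → A.

A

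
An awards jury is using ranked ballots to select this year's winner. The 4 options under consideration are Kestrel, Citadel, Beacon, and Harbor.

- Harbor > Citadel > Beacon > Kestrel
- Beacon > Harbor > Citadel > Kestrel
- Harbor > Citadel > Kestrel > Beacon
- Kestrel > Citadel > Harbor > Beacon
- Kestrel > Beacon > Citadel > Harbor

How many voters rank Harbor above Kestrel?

3

Ballots ranking Harbor above Kestrel: 3.
Ballots ranking Kestrel above Harbor: 2.
So 3 of 5 voters prefer Harbor to Kestrel.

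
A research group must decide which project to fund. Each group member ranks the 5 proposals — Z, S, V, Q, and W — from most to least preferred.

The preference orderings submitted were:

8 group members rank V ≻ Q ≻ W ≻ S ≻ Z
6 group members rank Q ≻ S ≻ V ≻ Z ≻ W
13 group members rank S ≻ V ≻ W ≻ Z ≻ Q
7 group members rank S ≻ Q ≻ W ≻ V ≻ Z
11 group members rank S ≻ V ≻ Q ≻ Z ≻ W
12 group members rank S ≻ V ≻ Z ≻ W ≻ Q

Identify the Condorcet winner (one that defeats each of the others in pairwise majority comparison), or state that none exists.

S

Head-to-head results (57 voters total):
Z vs S: S wins 57–0.
Z vs V: V wins 57–0.
Z vs Q: Q wins 32–25.
Z vs W: Z wins 29–28.
S vs V: S wins 49–8.
S vs Q: S wins 43–14.
S vs W: S wins 49–8.
V vs Q: V wins 44–13.
V vs W: V wins 50–7.
Q vs W: Q wins 32–25.
S beats each rival — Z (57–0), V (49–8), Q (43–14), W (49–8) — so S is the Condorcet winner.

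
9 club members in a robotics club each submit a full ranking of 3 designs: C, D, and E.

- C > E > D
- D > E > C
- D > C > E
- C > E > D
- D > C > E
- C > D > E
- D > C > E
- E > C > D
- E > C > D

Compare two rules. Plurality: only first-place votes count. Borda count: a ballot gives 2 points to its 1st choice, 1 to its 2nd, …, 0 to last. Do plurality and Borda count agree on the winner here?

Plurality first-place counts: C 3, D 4, E 2 → D.
Borda totals: C 11, D 9, E 7 → C.
The two rules disagree: plurality picks D, Borda picks C.

No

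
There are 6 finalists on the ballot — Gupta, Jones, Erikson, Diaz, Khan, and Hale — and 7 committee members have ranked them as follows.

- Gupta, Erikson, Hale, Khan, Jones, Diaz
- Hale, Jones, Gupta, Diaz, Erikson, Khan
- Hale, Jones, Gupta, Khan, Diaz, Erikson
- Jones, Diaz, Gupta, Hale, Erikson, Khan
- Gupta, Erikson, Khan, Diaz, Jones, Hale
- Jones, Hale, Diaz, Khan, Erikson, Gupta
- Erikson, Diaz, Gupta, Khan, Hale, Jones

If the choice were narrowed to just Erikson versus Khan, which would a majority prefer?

Ballots ranking Erikson above Khan: 5.
Ballots ranking Khan above Erikson: 2.
Erikson wins the head-to-head, 5–2.

Erikson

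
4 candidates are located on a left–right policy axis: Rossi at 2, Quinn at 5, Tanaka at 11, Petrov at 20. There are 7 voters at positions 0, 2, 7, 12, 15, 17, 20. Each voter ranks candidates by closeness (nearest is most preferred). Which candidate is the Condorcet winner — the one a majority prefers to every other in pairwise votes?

With single-peaked preferences on a line, the Condorcet winner is the candidate closest to the median voter.
The median voter (position 12) is closest to Tanaka at 11.
Check: Tanaka vs Quinn — voters closer to Tanaka: 4 of 7.

Tanaka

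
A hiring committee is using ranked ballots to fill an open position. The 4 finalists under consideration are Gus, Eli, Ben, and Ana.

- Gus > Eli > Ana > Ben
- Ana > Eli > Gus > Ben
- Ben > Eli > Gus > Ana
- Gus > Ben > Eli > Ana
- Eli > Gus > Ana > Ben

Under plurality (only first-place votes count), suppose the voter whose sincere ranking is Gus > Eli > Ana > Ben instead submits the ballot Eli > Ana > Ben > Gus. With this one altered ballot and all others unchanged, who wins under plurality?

First-place totals with the altered ballot: Gus 1, Eli 2, Ben 1, Ana 1.
The switch changes the winner from Gus to Eli.

Eli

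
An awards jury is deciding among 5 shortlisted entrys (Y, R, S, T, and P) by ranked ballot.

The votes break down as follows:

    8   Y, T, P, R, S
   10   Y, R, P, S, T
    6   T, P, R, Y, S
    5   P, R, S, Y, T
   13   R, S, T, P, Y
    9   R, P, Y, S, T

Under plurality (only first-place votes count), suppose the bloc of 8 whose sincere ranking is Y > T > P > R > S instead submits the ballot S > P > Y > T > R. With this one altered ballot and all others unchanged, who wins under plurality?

First-place totals with the altered ballot: Y 10, R 22, S 8, T 6, P 5.
The winner is unchanged: still R.

R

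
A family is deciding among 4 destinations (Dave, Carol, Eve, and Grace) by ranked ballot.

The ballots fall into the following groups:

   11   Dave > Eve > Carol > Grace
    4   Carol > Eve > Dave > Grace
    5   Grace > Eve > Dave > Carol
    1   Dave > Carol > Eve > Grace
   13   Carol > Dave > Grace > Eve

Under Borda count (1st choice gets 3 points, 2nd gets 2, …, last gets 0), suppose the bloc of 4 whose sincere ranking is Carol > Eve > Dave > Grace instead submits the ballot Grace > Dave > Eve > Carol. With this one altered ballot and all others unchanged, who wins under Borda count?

Dave

Borda totals with the altered ballot: Dave 75, Carol 52, Eve 37, Grace 40.
The winner is unchanged: still Dave.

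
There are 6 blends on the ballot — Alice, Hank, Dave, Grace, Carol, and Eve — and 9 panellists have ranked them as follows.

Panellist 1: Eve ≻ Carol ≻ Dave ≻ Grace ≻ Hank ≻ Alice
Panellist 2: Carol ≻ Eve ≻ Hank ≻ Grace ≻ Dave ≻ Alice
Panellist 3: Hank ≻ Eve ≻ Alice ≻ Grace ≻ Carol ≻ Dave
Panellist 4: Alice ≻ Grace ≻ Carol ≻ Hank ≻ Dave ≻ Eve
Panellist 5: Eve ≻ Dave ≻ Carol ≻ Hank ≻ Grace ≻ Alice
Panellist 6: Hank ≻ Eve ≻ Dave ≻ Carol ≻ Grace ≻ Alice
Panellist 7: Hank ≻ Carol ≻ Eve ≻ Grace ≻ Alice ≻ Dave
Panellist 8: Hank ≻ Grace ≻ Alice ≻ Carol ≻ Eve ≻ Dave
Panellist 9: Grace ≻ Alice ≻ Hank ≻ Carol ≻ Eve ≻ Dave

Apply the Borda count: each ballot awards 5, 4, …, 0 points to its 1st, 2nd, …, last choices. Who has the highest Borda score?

Borda scores:
  Alice: 0 + 0 + 3 + 5 + 0 + 0 + 1 + 3 + 4 = 16
  Hank: 1 + 3 + 5 + 2 + 2 + 5 + 5 + 5 + 3 = 31
  Dave: 3 + 1 + 0 + 1 + 4 + 3 + 0 + 0 + 0 = 12
  Grace: 2 + 2 + 2 + 4 + 1 + 1 + 2 + 4 + 5 = 23
  Carol: 4 + 5 + 1 + 3 + 3 + 2 + 4 + 2 + 2 = 26
  Eve: 5 + 4 + 4 + 0 + 5 + 4 + 3 + 1 + 1 = 27
Hank has the highest total.

Hank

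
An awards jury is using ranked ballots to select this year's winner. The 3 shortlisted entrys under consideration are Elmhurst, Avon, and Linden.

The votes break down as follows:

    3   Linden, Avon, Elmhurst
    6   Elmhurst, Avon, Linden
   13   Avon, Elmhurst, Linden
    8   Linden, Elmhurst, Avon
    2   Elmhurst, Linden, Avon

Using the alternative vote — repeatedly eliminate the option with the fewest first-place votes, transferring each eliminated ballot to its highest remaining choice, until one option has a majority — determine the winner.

Round 1: Avon 13, Linden 11, Elmhurst 8. Elmhurst has the fewest and is eliminated.
Round 2: Avon 19, Linden 13. Avon has a majority.

Avon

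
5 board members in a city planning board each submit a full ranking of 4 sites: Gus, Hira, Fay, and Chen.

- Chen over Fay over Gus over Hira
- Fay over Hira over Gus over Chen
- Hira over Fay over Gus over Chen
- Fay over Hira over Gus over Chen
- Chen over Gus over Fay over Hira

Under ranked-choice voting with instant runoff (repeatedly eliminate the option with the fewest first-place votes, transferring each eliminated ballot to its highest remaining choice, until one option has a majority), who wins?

Fay

Round 1: Fay 2, Chen 2, Hira 1, Gus 0. Gus has the fewest and is eliminated.
Round 2: Fay 2, Chen 2, Hira 1. Hira has the fewest and is eliminated.
Round 3: Fay 3, Chen 2. Fay has a majority.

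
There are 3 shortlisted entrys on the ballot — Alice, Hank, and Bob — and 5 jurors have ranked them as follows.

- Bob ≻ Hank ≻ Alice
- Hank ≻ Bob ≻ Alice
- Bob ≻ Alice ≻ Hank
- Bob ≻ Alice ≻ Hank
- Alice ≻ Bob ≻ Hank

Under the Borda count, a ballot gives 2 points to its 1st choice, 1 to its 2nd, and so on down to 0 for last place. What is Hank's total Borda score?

Borda scores:
  Alice: 0 + 0 + 1 + 1 + 2 = 4
  Hank: 1 + 2 + 0 + 0 + 0 = 3
  Bob: 2 + 1 + 2 + 2 + 1 = 8

3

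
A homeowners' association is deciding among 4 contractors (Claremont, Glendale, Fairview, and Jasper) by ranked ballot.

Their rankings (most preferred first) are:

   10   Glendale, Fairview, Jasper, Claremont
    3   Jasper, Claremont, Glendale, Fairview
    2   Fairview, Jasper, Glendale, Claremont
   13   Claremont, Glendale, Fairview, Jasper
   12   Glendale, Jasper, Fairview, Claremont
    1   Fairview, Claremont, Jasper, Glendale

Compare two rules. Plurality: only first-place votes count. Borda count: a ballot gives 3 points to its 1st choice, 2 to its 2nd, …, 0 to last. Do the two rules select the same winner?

Yes

Plurality first-place counts: Claremont 13, Glendale 22, Fairview 3, Jasper 3 → Glendale.
Borda totals: Claremont 47, Glendale 97, Fairview 54, Jasper 48 → Glendale.
The two rules agree on Glendale.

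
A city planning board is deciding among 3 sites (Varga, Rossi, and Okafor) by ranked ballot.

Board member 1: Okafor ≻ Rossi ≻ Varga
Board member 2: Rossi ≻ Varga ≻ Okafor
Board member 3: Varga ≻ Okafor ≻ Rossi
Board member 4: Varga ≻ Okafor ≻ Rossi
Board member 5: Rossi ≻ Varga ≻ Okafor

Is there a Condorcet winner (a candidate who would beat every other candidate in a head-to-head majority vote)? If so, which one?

No Condorcet winner

Head-to-head results (5 voters total):
Varga vs Rossi: Rossi wins 3–2.
Varga vs Okafor: Varga wins 4–1.
Rossi vs Okafor: Okafor wins 3–2.
No candidate beats all others: Varga beats Okafor beats Rossi beats Varga, a majority cycle.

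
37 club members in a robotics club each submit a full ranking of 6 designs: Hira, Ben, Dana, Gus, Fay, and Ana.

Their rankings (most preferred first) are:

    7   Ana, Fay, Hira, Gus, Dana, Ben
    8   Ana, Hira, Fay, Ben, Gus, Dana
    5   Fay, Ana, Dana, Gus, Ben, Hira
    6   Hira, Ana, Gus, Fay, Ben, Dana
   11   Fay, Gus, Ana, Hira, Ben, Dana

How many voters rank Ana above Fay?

Ballots ranking Ana above Fay: 7+8+6 = 21.
Ballots ranking Fay above Ana: 5+11 = 16.
So 21 of 37 voters prefer Ana to Fay.

21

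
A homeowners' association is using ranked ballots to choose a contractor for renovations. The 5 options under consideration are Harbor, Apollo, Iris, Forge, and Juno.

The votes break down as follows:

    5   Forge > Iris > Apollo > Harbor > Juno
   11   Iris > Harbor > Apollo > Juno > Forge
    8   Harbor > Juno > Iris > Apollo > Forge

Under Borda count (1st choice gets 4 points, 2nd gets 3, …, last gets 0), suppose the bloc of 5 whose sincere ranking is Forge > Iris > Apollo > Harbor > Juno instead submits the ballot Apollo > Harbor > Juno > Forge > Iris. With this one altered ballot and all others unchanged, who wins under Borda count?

Borda totals with the altered ballot: Harbor 80, Apollo 50, Iris 60, Forge 5, Juno 45.
The switch changes the winner from Iris to Harbor.

Harbor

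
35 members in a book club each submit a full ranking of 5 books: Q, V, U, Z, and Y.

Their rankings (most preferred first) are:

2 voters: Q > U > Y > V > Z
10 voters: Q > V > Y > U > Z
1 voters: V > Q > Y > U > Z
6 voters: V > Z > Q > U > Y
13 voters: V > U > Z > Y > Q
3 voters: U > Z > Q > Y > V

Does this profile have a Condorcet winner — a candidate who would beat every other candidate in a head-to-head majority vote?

Yes

Head-to-head results (35 voters total):
Q vs V: V wins 20–15.
Q vs U: Q wins 19–16.
Q vs Z: Z wins 22–13.
Q vs Y: Q wins 22–13.
V vs U: V wins 30–5.
V vs Z: V wins 32–3.
V vs Y: V wins 30–5.
U vs Z: U wins 29–6.
U vs Y: U wins 24–11.
Z vs Y: Z wins 22–13.
V beats each rival — Q (20–15), U (30–5), Z (32–3), Y (30–5) — so V is the Condorcet winner.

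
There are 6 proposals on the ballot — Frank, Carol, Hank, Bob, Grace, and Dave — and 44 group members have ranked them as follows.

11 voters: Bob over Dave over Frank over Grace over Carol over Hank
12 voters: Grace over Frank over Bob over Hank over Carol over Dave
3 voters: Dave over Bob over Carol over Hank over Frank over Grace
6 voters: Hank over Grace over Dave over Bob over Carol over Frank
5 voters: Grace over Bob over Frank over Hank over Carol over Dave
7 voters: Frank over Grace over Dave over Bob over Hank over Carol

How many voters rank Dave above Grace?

14

Ballots ranking Dave above Grace: 11+3 = 14.
Ballots ranking Grace above Dave: 12+6+5+7 = 30.
So 14 of 44 voters prefer Dave to Grace.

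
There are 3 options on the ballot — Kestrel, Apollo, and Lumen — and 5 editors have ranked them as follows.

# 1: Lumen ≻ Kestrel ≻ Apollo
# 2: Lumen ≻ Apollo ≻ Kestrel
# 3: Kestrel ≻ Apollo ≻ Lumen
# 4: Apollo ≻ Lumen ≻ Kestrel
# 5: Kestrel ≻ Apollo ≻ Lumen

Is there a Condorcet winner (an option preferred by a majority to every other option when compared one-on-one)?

No

Head-to-head results (5 voters total):
Kestrel vs Apollo: Kestrel wins 3–2.
Kestrel vs Lumen: Lumen wins 3–2.
Apollo vs Lumen: Apollo wins 3–2.
No candidate beats all others: Kestrel beats Apollo beats Lumen beats Kestrel, a majority cycle.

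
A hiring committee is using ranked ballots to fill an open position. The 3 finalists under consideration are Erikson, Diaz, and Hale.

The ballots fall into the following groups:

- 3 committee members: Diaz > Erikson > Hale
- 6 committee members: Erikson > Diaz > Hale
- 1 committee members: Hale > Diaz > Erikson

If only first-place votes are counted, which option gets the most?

First-place vote totals:
  Erikson: 6
  Diaz: 3
  Hale: 1
Erikson has the most first-place votes.

Erikson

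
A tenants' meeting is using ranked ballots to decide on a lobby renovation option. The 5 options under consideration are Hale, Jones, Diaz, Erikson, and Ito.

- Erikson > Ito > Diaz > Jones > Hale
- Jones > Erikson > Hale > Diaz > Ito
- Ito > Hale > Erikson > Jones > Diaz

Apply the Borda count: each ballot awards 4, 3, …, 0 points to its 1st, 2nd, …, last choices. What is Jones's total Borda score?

6

Borda scores:
  Hale: 0 + 2 + 3 = 5
  Jones: 1 + 4 + 1 = 6
  Diaz: 2 + 1 + 0 = 3
  Erikson: 4 + 3 + 2 = 9
  Ito: 3 + 0 + 4 = 7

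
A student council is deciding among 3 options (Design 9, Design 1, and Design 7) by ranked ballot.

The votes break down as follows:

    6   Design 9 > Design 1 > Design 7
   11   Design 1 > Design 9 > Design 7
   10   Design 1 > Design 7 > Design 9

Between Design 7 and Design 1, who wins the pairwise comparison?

Design 1

Ballots ranking Design 7 above Design 1: 0.
Ballots ranking Design 1 above Design 7: 6+11+10 = 27.
Design 1 wins the head-to-head, 27–0.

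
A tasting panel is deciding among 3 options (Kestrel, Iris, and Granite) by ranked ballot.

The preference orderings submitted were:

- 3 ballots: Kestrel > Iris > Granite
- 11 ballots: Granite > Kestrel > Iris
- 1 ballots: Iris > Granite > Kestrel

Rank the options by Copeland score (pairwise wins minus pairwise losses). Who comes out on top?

Granite

Pairwise results:
  Kestrel vs Iris: Kestrel wins 14–1.
  Kestrel vs Granite: Granite wins 12–3.
  Iris vs Granite: Granite wins 11–4.
Copeland scores (wins − losses):
  Kestrel: 1 − 1 = 0
  Iris: 0 − 2 = -2
  Granite: 2 − 0 = 2
Granite has the best Copeland score.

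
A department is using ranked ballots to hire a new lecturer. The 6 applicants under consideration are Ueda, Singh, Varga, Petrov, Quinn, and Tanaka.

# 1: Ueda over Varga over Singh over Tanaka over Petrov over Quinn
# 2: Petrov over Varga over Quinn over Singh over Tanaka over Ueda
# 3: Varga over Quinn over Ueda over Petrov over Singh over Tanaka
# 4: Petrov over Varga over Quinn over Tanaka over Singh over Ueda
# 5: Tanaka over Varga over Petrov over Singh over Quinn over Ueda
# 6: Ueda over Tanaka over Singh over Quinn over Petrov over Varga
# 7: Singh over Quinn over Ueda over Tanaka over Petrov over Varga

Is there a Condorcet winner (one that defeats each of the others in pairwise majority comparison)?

No

Head-to-head results (7 voters total):
Ueda vs Singh: Singh wins 4–3.
Ueda vs Varga: Varga wins 4–3.
Ueda vs Petrov: Ueda wins 4–3.
Ueda vs Quinn: Quinn wins 5–2.
Ueda vs Tanaka: Ueda wins 4–3.
Singh vs Varga: Varga wins 5–2.
Singh vs Petrov: Petrov wins 4–3.
Singh vs Quinn: Singh wins 4–3.
Singh vs Tanaka: Singh wins 4–3.
Varga vs Petrov: Petrov wins 4–3.
Varga vs Quinn: Varga wins 5–2.
Varga vs Tanaka: Varga wins 4–3.
Petrov vs Quinn: Petrov wins 4–3.
Petrov vs Tanaka: Tanaka wins 4–3.
Quinn vs Tanaka: Quinn wins 4–3.
No candidate beats all others: Ueda beats Petrov beats Singh beats Ueda, a majority cycle.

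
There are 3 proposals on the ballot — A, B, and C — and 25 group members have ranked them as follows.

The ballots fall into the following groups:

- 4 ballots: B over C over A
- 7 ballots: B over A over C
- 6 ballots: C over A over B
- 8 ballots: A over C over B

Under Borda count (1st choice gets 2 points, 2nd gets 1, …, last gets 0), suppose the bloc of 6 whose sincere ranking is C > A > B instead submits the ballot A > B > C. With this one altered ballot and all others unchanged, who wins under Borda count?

A

Borda totals with the altered ballot: A 35, B 28, C 12.
The winner is unchanged: still A.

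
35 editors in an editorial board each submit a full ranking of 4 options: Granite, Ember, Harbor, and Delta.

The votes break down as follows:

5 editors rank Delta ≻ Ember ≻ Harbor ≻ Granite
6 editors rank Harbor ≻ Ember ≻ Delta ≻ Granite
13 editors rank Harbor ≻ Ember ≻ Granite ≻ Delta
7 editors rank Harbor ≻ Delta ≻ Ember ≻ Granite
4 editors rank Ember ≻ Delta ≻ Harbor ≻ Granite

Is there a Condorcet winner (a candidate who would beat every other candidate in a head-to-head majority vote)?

Yes

Head-to-head results (35 voters total):
Granite vs Ember: Ember wins 35–0.
Granite vs Harbor: Harbor wins 35–0.
Granite vs Delta: Delta wins 22–13.
Ember vs Harbor: Harbor wins 26–9.
Ember vs Delta: Ember wins 23–12.
Harbor vs Delta: Harbor wins 26–9.
Harbor beats each rival — Granite (35–0), Ember (26–9), Delta (26–9) — so Harbor is the Condorcet winner.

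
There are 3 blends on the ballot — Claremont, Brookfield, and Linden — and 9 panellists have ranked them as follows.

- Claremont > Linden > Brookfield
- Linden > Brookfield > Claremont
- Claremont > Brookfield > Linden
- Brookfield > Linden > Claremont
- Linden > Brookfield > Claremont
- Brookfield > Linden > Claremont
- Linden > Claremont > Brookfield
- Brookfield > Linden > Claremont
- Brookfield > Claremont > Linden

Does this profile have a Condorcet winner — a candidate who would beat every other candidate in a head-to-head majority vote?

Yes

Head-to-head results (9 voters total):
Claremont vs Brookfield: Brookfield wins 6–3.
Claremont vs Linden: Linden wins 6–3.
Brookfield vs Linden: Brookfield wins 5–4.
Brookfield beats each rival — Claremont (6–3), Linden (5–4) — so Brookfield is the Condorcet winner.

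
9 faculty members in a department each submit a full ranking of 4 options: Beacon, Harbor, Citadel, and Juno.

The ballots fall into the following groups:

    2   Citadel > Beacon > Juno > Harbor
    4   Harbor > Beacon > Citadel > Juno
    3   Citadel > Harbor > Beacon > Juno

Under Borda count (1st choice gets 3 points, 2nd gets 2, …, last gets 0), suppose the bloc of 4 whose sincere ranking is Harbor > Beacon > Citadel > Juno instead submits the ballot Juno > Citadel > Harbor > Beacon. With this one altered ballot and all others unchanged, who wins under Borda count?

Citadel

Borda totals with the altered ballot: Beacon 7, Harbor 10, Citadel 23, Juno 14.
The winner is unchanged: still Citadel.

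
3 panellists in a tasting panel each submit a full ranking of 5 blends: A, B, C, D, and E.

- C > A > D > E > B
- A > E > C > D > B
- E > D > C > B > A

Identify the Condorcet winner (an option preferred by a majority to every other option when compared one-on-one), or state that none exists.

No Condorcet winner

Head-to-head results (3 voters total):
A vs B: A wins 2–1.
A vs C: C wins 2–1.
A vs D: A wins 2–1.
A vs E: A wins 2–1.
B vs C: C wins 3–0.
B vs D: D wins 3–0.
B vs E: E wins 3–0.
C vs D: C wins 2–1.
C vs E: E wins 2–1.
D vs E: E wins 2–1.
No candidate beats all others: A beats E beats C beats A, a majority cycle.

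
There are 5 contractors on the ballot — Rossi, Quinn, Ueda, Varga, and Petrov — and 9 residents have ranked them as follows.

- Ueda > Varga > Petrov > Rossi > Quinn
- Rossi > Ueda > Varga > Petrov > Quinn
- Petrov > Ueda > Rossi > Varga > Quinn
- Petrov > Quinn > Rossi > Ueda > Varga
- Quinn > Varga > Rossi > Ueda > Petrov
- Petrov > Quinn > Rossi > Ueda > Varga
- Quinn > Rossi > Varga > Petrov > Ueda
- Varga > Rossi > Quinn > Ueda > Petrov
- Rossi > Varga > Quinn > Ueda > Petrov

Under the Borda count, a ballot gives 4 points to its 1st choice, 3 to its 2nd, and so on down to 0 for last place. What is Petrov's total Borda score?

16

Borda scores:
  Rossi: 1 + 4 + 2 + 2 + 2 + 2 + 3 + 3 + 4 = 23
  Quinn: 0 + 0 + 0 + 3 + 4 + 3 + 4 + 2 + 2 = 18
  Ueda: 4 + 3 + 3 + 1 + 1 + 1 + 0 + 1 + 1 = 15
  Varga: 3 + 2 + 1 + 0 + 3 + 0 + 2 + 4 + 3 = 18
  Petrov: 2 + 1 + 4 + 4 + 0 + 4 + 1 + 0 + 0 = 16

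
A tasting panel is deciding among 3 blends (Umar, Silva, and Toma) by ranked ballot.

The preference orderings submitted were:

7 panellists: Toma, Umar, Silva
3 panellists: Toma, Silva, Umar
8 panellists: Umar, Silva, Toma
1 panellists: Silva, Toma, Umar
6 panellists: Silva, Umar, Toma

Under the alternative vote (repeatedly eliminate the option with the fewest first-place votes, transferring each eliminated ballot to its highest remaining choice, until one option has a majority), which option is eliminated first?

Round 1: Toma 10, Umar 8, Silva 7. Silva has the fewest and is eliminated.
Round 2: Umar 14, Toma 11. Umar has a majority.

Silva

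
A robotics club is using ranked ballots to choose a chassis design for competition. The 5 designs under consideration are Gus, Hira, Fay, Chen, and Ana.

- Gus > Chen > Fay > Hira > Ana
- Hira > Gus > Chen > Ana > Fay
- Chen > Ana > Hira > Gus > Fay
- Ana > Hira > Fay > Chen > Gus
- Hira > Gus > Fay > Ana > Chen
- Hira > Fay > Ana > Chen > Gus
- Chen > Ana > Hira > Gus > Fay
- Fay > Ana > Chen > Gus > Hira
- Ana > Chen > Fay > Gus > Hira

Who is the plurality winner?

First-place vote totals:
  Gus: 1
  Hira: 3
  Fay: 1
  Chen: 2
  Ana: 2
Hira has the most first-place votes.

Hira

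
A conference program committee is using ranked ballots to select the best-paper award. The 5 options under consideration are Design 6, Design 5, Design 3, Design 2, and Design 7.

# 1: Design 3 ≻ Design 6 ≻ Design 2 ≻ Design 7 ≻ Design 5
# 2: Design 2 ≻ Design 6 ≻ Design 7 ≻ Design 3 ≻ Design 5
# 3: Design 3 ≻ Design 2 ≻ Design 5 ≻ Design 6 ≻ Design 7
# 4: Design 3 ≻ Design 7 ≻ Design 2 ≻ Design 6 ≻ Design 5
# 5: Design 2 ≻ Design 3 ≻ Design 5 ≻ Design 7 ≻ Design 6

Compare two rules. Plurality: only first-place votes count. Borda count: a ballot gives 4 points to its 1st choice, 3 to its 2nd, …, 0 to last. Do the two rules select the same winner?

Yes

Plurality first-place counts: Design 6 0, Design 5 0, Design 3 3, Design 2 2, Design 7 0 → Design 3.
Borda totals: Design 6 8, Design 5 4, Design 3 16, Design 2 15, Design 7 7 → Design 3.
The two rules agree on Design 3.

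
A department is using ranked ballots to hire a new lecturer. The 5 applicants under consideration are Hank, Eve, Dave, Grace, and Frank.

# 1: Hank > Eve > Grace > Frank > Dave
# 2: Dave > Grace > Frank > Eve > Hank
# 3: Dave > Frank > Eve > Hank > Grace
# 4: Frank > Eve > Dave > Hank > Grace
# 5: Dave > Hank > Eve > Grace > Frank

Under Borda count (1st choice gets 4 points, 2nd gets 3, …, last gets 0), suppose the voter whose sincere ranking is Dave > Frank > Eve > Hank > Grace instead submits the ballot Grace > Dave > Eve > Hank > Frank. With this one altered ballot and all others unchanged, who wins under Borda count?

Borda totals with the altered ballot: Hank 9, Eve 11, Dave 13, Grace 10, Frank 7.
The winner is unchanged: still Dave.

Dave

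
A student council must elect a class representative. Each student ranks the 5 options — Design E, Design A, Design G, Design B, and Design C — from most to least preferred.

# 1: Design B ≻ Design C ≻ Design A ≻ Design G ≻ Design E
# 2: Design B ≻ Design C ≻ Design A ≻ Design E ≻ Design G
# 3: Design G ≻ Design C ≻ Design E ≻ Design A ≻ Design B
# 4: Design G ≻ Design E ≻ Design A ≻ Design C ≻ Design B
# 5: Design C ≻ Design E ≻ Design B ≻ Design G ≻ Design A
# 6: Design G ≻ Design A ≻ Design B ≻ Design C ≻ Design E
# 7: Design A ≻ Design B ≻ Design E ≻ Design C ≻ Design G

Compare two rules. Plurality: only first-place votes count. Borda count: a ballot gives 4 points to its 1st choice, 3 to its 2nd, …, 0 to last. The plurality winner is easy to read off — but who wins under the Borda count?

Design C

Plurality first-place counts: Design E 0, Design A 1, Design G 3, Design B 2, Design C 1 → Design G.
Borda totals: Design E 11, Design A 14, Design G 14, Design B 15, Design C 16 → Design C.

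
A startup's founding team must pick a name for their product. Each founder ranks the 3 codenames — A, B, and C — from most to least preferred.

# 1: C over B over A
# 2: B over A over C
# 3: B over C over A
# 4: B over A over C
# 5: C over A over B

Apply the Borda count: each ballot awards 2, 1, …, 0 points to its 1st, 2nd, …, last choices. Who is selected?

B

Borda scores:
  A: 0 + 1 + 0 + 1 + 1 = 3
  B: 1 + 2 + 2 + 2 + 0 = 7
  C: 2 + 0 + 1 + 0 + 2 = 5
B has the highest total.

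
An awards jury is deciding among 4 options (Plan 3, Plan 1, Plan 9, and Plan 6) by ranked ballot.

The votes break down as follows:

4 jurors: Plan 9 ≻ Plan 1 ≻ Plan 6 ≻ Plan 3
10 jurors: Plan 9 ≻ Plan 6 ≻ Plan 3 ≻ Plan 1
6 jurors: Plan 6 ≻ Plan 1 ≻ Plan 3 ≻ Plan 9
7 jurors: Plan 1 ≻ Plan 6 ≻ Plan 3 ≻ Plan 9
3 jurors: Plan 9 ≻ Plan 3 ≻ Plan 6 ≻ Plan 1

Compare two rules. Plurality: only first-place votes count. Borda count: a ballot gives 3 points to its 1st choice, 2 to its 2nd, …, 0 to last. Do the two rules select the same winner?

No

Plurality first-place counts: Plan 3 0, Plan 1 7, Plan 9 17, Plan 6 6 → Plan 9.
Borda totals: Plan 3 29, Plan 1 41, Plan 9 51, Plan 6 59 → Plan 6.
The two rules disagree: plurality picks Plan 9, Borda picks Plan 6.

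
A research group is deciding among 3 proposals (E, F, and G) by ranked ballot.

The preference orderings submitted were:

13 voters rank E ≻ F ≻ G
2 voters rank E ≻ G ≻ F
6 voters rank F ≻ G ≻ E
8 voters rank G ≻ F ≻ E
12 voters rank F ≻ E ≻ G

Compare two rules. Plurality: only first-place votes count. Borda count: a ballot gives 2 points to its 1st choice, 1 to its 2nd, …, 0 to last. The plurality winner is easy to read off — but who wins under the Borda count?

Plurality first-place counts: E 15, F 18, G 8 → F.
Borda totals: E 42, F 57, G 24 → F.

F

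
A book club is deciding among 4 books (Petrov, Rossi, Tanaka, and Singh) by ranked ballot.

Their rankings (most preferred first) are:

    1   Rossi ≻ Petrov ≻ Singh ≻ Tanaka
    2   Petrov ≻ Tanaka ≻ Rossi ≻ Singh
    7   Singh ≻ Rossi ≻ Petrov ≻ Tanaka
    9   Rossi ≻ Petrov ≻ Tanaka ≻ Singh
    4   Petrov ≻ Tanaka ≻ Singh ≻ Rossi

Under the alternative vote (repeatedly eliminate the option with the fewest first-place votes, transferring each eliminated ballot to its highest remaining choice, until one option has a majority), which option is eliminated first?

Tanaka

Round 1: Rossi 10, Singh 7, Petrov 6, Tanaka 0. Tanaka has the fewest and is eliminated.
Round 2: Rossi 10, Singh 7, Petrov 6. Petrov has the fewest and is eliminated.
Round 3: Rossi 12, Singh 11. Rossi has a majority.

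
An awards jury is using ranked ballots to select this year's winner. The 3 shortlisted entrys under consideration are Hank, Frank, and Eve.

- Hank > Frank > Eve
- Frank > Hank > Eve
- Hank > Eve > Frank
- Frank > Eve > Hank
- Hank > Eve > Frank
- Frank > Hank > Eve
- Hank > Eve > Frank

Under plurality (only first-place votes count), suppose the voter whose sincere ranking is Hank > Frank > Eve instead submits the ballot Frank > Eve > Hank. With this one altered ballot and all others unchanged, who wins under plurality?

First-place totals with the altered ballot: Hank 3, Frank 4, Eve 0.
The switch changes the winner from Hank to Frank.

Frank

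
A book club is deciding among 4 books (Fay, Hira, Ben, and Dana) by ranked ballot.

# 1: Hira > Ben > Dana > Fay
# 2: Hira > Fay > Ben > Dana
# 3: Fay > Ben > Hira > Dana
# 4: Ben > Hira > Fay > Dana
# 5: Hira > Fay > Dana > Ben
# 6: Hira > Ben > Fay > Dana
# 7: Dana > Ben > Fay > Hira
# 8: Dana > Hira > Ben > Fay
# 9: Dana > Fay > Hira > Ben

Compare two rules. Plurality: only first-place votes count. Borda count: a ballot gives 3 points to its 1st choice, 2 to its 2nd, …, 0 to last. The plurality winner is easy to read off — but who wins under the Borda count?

Plurality first-place counts: Fay 1, Hira 4, Ben 1, Dana 3 → Hira.
Borda totals: Fay 12, Hira 18, Ben 13, Dana 11 → Hira.

Hira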